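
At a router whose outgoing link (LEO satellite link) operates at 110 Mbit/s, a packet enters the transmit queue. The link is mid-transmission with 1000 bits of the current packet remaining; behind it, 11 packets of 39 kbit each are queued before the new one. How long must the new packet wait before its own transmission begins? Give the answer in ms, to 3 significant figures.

3.91 ms

Each queued packet: L/R = 39000/110000000 = 0.354545 ms.
11 queued → 3.9 ms.
Plus remaining 1000 bits of current packet: 0.00909091 ms.
Queuing delay = 3.91 ms.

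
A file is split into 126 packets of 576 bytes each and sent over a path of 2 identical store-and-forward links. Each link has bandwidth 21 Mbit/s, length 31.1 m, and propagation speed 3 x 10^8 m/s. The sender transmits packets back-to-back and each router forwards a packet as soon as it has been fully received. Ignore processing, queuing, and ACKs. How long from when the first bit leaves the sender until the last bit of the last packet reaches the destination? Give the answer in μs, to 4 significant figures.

Per-hop transmission t_tx = L/R = 4608/21000000 = 219.429 μs.
Per-hop propagation t_prop = 31.1/300000000 = 0.103667 μs.
Pipeline fill: first packet needs 2·t_tx to clear all hops; remaining 125 packets each add one t_tx.
Total = (2+126-1)·t_tx + 2·t_prop = 127·219.429 + 2·0.103667 = 27870 μs.

27870 μs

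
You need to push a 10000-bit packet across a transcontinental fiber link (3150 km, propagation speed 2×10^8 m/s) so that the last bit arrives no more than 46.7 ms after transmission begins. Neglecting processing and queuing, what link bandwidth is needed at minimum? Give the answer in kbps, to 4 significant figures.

323.1 kbps

Propagation delay = 3150000 / 200000000 = 15.75 ms.
Transmission budget = 46.7 − 15.75 = 30.95 ms.
R ≥ L / t_tx = 10000 bits / 0.03095 s = 323.1 kbps.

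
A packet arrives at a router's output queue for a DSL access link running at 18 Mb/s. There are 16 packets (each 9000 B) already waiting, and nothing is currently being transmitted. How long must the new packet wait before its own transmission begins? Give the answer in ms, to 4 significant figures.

Each queued packet: L/R = 72000/18000000 = 4 ms.
16 queued → 64 ms.
Queuing delay = 64.00 ms.

64.00 ms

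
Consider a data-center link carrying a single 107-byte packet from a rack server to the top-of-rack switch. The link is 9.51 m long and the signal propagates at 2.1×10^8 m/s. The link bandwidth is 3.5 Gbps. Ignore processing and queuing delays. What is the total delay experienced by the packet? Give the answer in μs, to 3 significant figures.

0.290 μs

L = 107 × 8 = 856 bits.
Transmission delay = L/R = 856 / 3500000000 = 0.244571 μs.
Propagation delay = d/s = 9.51 m / 210000000 m/s = 0.0452857 μs.
Total = 0.290 μs.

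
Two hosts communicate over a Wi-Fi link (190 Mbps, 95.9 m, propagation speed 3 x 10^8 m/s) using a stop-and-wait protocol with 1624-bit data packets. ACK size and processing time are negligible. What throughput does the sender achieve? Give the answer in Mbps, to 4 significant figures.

t_tx = L/R = 1624/190000000 = 8.54737e-06 s.
t_prop = 95.9/300000000 = 3.19667e-07 s; RTT = 6.39333e-07 s.
Cycle = t_tx + RTT = 9.1867e-06 s.
Throughput = L / cycle = 1624 / 9.1867e-06 = 176.8 Mbps.

176.8 Mbps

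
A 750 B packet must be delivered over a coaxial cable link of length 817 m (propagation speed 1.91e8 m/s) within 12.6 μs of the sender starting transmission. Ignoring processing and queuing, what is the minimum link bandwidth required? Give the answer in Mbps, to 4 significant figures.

L = 6000 bits.
Propagation delay = 817 / 191000000 = 4.27749 μs.
Transmission budget = 12.6 − 4.27749 = 8.32251 μs.
R ≥ L / t_tx = 6000 bits / 8.32251e-06 s = 720.9 Mbps.

720.9 Mbps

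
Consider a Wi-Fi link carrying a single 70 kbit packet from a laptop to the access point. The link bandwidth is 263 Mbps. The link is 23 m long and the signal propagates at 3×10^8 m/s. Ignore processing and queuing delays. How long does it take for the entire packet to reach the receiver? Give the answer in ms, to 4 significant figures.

L = 70000 bits.
Transmission delay = L/R = 70000 / 263000000 = 0.26616 ms.
Propagation delay = d/s = 23 m / 300000000 m/s = 7.66667e-05 ms.
Total = 0.2662 ms.

0.2662 ms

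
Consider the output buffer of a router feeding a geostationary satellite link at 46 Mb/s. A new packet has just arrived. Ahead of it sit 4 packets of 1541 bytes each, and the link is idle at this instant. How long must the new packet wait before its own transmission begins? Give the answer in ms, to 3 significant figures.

1.07 ms

Each queued packet: L/R = 12328/46000000 = 0.268 ms.
4 queued → 1.072 ms.
Queuing delay = 1.07 ms.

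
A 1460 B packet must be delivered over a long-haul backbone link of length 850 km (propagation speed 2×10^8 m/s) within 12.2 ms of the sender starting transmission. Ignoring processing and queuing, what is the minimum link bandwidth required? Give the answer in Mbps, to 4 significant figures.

1.469 Mbps

L = 11680 bits.
Propagation delay = 850000 / 200000000 = 4.25 ms.
Transmission budget = 12.2 − 4.25 = 7.95 ms.
R ≥ L / t_tx = 11680 bits / 0.00795 s = 1.469 Mbps.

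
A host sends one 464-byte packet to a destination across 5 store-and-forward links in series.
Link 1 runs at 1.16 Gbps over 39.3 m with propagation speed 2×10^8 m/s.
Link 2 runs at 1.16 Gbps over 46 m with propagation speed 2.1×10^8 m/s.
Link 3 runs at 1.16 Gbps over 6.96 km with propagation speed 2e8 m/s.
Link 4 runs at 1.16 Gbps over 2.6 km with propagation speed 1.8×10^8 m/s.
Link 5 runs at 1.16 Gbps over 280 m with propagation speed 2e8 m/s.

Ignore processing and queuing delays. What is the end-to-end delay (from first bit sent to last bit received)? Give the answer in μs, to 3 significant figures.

L = 464 × 8 = 3712 bits.
Transmission delay per hop = L/R = 3712/1160000000 = 3.2 μs; 5 hops → 16 μs.
Propagation delays (d/s per hop): 0.1965, 0.219048, 34.8, 14.4444, 1.4 μs; sum = 51.06 μs.
End-to-end = 67.1 μs.

67.1 μs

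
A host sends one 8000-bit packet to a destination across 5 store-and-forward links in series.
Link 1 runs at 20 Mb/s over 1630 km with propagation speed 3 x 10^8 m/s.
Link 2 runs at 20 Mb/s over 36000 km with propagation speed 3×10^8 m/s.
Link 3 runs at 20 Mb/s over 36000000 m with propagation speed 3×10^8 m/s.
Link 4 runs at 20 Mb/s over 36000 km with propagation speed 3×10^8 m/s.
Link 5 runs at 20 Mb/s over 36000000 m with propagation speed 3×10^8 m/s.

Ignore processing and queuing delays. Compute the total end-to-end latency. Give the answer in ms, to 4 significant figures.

Transmission delay per hop = L/R = 8000/20000000 = 0.4 ms; 5 hops → 2 ms.
Propagation delays (d/s per hop): 5.43333, 120, 120, 120, 120 ms; sum = 485.433 ms.
End-to-end = 487.4 ms.

487.4 ms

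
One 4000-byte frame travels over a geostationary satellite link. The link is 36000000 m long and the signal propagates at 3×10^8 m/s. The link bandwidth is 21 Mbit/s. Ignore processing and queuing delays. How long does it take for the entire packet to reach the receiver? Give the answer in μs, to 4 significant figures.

121500 μs

L = 4000 × 8 = 32000 bits.
Transmission delay = L/R = 32000 / 21000000 = 1523.81 μs.
Propagation delay = d/s = 36000000 m / 300000000 m/s = 120000 μs.
Total = 121500 μs.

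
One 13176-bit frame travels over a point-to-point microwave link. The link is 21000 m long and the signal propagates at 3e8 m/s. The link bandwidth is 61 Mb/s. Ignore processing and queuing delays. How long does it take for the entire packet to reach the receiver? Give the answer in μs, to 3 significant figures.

Transmission delay = L/R = 13176 / 61000000 = 216 μs.
Propagation delay = d/s = 21000 m / 300000000 m/s = 70 μs.
Total = 286 μs.

286 μs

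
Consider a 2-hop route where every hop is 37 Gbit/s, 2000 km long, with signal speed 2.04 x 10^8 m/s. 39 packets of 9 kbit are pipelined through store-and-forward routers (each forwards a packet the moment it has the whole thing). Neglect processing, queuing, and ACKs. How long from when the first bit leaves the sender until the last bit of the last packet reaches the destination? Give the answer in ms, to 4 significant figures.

Per-hop transmission t_tx = L/R = 9000/37000000000 = 0.000243243 ms.
Per-hop propagation t_prop = 2000000/204000000 = 9.80392 ms.
Pipeline fill: first packet needs 2·t_tx to clear all hops; remaining 38 packets each add one t_tx.
Total = (2+39-1)·t_tx + 2·t_prop = 40·0.000243243 + 2·9.80392 = 19.62 ms.

19.62 ms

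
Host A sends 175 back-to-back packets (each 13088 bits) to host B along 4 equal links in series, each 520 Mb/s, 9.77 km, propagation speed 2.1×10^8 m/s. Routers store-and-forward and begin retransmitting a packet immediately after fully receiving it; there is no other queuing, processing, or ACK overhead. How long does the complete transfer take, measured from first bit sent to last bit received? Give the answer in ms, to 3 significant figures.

4.67 ms

Per-hop transmission t_tx = L/R = 13088/520000000 = 0.0251692 ms.
Per-hop propagation t_prop = 9770/210000000 = 0.0465238 ms.
Pipeline fill: first packet needs 4·t_tx to clear all hops; remaining 174 packets each add one t_tx.
Total = (4+175-1)·t_tx + 4·t_prop = 178·0.0251692 + 4·0.0465238 = 4.67 ms.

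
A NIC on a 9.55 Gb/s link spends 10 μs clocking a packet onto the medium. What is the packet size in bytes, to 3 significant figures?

L = R × t_tx = 9550000000 b/s × 1e-05 s = 95500 bits.
In bytes: 95500 / 8 = 11900 bytes.

11900 bytes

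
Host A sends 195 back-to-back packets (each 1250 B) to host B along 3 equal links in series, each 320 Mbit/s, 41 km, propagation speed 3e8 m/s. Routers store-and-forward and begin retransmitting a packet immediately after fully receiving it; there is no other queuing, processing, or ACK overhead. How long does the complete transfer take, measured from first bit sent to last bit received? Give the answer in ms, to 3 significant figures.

6.57 ms

Per-hop transmission t_tx = L/R = 10000/320000000 = 0.03125 ms.
Per-hop propagation t_prop = 41000/300000000 = 0.136667 ms.
Pipeline fill: first packet needs 3·t_tx to clear all hops; remaining 194 packets each add one t_tx.
Total = (3+195-1)·t_tx + 3·t_prop = 197·0.03125 + 3·0.136667 = 6.57 ms.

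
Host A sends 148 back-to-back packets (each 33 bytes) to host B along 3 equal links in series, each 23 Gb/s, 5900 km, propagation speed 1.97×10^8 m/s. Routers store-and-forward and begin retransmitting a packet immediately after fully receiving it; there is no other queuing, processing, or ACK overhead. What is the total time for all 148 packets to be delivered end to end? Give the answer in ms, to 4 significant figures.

Per-hop transmission t_tx = L/R = 264/23000000000 = 1.14783e-05 ms.
Per-hop propagation t_prop = 5900000/197000000 = 29.9492 ms.
Pipeline fill: first packet needs 3·t_tx to clear all hops; remaining 147 packets each add one t_tx.
Total = (3+148-1)·t_tx + 3·t_prop = 150·1.14783e-05 + 3·29.9492 = 89.85 ms.

89.85 ms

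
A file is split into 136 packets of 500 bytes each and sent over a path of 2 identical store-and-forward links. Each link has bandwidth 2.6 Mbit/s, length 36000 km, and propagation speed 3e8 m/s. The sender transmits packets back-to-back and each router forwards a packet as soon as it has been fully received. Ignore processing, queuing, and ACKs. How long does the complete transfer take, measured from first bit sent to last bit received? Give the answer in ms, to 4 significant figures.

Per-hop transmission t_tx = L/R = 4000/2600000 = 1.53846 ms.
Per-hop propagation t_prop = 36000000/300000000 = 120 ms.
Pipeline fill: first packet needs 2·t_tx to clear all hops; remaining 135 packets each add one t_tx.
Total = (2+136-1)·t_tx + 2·t_prop = 137·1.53846 + 2·120 = 450.8 ms.

450.8 ms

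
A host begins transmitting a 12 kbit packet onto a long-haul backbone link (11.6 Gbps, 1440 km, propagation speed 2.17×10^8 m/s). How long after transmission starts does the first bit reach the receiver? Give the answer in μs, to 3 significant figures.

6640 μs

First bit experiences only propagation delay: d/s = 1440000/217000000 = 6640 μs.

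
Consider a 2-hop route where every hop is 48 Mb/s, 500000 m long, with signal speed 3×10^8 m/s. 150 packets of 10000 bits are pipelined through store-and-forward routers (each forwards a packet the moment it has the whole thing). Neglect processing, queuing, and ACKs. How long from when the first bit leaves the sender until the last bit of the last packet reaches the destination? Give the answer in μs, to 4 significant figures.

Per-hop transmission t_tx = L/R = 10000/48000000 = 208.333 μs.
Per-hop propagation t_prop = 500000/300000000 = 1666.67 μs.
Pipeline fill: first packet needs 2·t_tx to clear all hops; remaining 149 packets each add one t_tx.
Total = (2+150-1)·t_tx + 2·t_prop = 151·208.333 + 2·1666.67 = 34790 μs.

34790 μs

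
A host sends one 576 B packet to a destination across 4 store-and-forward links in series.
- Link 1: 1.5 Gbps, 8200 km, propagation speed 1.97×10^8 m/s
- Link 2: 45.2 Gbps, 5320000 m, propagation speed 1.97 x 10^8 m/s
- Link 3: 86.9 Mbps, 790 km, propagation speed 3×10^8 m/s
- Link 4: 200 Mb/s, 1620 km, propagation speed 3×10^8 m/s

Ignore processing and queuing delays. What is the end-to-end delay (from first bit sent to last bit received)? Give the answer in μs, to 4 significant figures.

L = 576 × 8 = 4608 bits.
Transmission delays (L/R per hop): 3.072, 0.101947, 53.0265, 23.04 μs; sum = 79.2404 μs.
Propagation delays (d/s per hop): 41624.4, 27005.1, 2633.33, 5400 μs; sum = 76662.8 μs.
End-to-end = 76740 μs.

76740 μs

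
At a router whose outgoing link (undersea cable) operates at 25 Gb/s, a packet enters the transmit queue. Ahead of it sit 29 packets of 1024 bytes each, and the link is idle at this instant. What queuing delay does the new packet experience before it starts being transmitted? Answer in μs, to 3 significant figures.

9.50 μs

Each queued packet: L/R = 8192/25000000000 = 0.32768 μs.
29 queued → 9.50272 μs.
Queuing delay = 9.50 μs.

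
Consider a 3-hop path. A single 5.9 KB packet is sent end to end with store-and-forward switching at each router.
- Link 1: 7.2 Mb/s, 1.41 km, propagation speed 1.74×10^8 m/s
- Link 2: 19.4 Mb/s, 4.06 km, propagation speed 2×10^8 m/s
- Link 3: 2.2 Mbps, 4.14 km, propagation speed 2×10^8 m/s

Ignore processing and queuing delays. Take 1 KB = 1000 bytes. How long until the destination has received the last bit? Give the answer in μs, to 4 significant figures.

30490 μs

L = 47200 bits.
Transmission delays (L/R per hop): 6555.56, 2432.99, 21454.5 μs; sum = 30443.1 μs.
Propagation delays (d/s per hop): 8.10345, 20.3, 20.7 μs; sum = 49.1034 μs.
End-to-end = 30490 μs.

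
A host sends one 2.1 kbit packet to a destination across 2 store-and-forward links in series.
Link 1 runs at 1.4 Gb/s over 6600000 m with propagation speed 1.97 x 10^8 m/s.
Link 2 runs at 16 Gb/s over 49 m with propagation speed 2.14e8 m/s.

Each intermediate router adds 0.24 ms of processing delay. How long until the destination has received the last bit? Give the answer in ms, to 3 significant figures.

33.7 ms

L = 2100 bits.
Transmission delays (L/R per hop): 0.0015, 0.00013125 ms; sum = 0.00163125 ms.
Propagation delays (d/s per hop): 33.5025, 0.000228972 ms; sum = 33.5028 ms.
Processing at 1 router(s): 1 × 0.24 ms = 0.24 ms.
End-to-end = 33.7 ms.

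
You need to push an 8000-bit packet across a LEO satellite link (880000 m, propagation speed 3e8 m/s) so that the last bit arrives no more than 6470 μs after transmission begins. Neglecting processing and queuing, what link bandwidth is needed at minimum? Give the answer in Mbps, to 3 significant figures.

Propagation delay = 880000 / 300000000 = 2933.33 μs.
Transmission budget = 6470 − 2933.33 = 3536.67 μs.
R ≥ L / t_tx = 8000 bits / 0.00353667 s = 2.26 Mbps.

2.26 Mbps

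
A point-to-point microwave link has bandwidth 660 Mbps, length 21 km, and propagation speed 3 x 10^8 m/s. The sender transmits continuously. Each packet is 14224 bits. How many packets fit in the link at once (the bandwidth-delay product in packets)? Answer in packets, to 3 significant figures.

3.25 packets

Propagation delay = 21000 / 300000000 = 7e-05 s.
BDP = R × t_prop = 660000000 × 7e-05 = 46200 bits.
In packets of 14224 bits: 3.25 packets.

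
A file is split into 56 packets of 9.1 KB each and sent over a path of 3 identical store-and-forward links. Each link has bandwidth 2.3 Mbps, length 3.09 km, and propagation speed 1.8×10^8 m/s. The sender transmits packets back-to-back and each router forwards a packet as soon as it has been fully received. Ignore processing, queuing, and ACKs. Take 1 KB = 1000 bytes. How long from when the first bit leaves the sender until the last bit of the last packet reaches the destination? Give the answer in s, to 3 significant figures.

1.84 s

Per-hop transmission t_tx = L/R = 72800/2300000 = 0.0316522 s.
Per-hop propagation t_prop = 3090/180000000 = 1.71667e-05 s.
Pipeline fill: first packet needs 3·t_tx to clear all hops; remaining 55 packets each add one t_tx.
Total = (3+56-1)·t_tx + 3·t_prop = 58·0.0316522 + 3·1.71667e-05 = 1.84 s.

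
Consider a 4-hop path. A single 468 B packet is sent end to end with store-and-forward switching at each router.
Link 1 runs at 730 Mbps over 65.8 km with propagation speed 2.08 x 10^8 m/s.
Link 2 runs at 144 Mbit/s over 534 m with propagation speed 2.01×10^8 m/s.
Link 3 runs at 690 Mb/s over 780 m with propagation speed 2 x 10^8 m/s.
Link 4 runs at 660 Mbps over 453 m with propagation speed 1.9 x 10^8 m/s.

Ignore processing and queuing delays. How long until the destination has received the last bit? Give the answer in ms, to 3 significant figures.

0.368 ms

L = 468 × 8 = 3744 bits.
Transmission delays (L/R per hop): 0.00512877, 0.026, 0.00542609, 0.00567273 ms; sum = 0.0422276 ms.
Propagation delays (d/s per hop): 0.316346, 0.00265672, 0.0039, 0.00238421 ms; sum = 0.325287 ms.
End-to-end = 0.368 ms.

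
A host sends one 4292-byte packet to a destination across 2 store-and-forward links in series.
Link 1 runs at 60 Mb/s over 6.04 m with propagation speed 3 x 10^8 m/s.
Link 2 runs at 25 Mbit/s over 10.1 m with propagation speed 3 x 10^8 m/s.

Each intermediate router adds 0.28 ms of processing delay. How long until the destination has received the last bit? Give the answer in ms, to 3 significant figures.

L = 4292 × 8 = 34336 bits.
Transmission delays (L/R per hop): 0.572267, 1.37344 ms; sum = 1.94571 ms.
Propagation delays (d/s per hop): 2.01333e-05, 3.36667e-05 ms; sum = 5.38e-05 ms.
Processing at 1 router(s): 1 × 0.28 ms = 0.28 ms.
End-to-end = 2.23 ms.

2.23 ms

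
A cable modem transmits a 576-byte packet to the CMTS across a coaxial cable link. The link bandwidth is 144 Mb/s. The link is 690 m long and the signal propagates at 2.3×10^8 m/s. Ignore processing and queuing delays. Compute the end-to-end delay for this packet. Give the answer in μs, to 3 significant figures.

35.0 μs

L = 576 × 8 = 4608 bits.
Transmission delay = L/R = 4608 / 144000000 = 32 μs.
Propagation delay = d/s = 690 m / 2.3e+08 m/s = 3 μs.
Total = 35.0 μs.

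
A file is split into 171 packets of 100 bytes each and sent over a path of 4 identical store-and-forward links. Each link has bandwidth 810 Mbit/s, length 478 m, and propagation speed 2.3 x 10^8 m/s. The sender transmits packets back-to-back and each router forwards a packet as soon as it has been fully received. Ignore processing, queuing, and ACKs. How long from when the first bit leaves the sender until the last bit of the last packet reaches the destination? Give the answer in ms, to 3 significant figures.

0.180 ms

Per-hop transmission t_tx = L/R = 800/810000000 = 0.000987654 ms.
Per-hop propagation t_prop = 478/2.3e+08 = 0.00207826 ms.
Pipeline fill: first packet needs 4·t_tx to clear all hops; remaining 170 packets each add one t_tx.
Total = (4+171-1)·t_tx + 4·t_prop = 174·0.000987654 + 4·0.00207826 = 0.180 ms.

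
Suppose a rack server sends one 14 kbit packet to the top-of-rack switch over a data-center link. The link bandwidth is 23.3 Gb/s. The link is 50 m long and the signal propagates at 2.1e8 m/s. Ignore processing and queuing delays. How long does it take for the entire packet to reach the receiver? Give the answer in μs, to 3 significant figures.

0.839 μs

L = 14000 bits.
Transmission delay = L/R = 14000 / 23300000000 = 0.600858 μs.
Propagation delay = d/s = 50 m / 210000000 m/s = 0.238095 μs.
Total = 0.839 μs.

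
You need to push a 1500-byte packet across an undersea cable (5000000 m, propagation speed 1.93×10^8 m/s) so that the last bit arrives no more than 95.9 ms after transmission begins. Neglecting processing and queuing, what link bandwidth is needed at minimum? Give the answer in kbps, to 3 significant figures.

171 kbps

L = 12000 bits.
Propagation delay = 5000000 / 193000000 = 25.9067 ms.
Transmission budget = 95.9 − 25.9067 = 69.9933 ms.
R ≥ L / t_tx = 12000 bits / 0.0699933 s = 171 kbps.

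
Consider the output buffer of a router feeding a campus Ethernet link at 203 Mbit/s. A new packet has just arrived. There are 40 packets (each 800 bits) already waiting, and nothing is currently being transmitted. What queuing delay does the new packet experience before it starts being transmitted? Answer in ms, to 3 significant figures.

Each queued packet: L/R = 800/203000000 = 0.00394089 ms.
40 queued → 0.157635 ms.
Queuing delay = 0.158 ms.

0.158 ms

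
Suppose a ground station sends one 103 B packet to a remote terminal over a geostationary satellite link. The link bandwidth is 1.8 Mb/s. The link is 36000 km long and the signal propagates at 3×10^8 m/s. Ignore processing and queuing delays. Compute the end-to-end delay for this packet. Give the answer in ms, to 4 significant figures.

120.5 ms

L = 103 × 8 = 824 bits.
Transmission delay = L/R = 824 / 1800000 = 0.457778 ms.
Propagation delay = d/s = 36000000 m / 300000000 m/s = 120 ms.
Total = 120.5 ms.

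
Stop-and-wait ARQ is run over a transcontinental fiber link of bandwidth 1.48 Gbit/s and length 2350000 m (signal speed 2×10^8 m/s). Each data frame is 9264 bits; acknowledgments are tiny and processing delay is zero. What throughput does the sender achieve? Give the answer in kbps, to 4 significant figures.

394.1 kbps

t_tx = L/R = 9264/1480000000 = 6.25946e-06 s.
t_prop = 2350000/200000000 = 0.01175 s; RTT = 0.0235 s.
Cycle = t_tx + RTT = 0.0235063 s.
Throughput = L / cycle = 9264 / 0.0235063 = 394.1 kbps.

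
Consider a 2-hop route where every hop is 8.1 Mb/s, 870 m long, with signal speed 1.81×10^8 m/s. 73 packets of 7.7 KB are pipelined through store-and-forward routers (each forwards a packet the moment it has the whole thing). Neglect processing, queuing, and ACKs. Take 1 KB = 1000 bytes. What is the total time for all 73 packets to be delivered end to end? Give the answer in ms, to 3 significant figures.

Per-hop transmission t_tx = L/R = 61600/8100000 = 7.60494 ms.
Per-hop propagation t_prop = 870/181000000 = 0.00480663 ms.
Pipeline fill: first packet needs 2·t_tx to clear all hops; remaining 72 packets each add one t_tx.
Total = (2+73-1)·t_tx + 2·t_prop = 74·7.60494 + 2·0.00480663 = 563 ms.

563 ms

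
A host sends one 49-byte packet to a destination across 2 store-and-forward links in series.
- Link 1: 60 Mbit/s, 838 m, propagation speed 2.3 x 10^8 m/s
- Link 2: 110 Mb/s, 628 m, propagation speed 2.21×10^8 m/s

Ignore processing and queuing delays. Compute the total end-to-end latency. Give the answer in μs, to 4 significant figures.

L = 49 × 8 = 392 bits.
Transmission delays (L/R per hop): 6.53333, 3.56364 μs; sum = 10.097 μs.
Propagation delays (d/s per hop): 3.64348, 2.84163 μs; sum = 6.48511 μs.
End-to-end = 16.58 μs.

16.58 μs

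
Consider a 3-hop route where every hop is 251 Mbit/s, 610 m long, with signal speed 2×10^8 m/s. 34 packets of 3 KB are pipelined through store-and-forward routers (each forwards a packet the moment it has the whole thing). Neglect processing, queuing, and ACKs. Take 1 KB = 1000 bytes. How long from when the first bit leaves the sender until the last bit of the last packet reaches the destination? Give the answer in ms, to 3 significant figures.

3.45 ms

Per-hop transmission t_tx = L/R = 24000/251000000 = 0.0956175 ms.
Per-hop propagation t_prop = 610/200000000 = 0.00305 ms.
Pipeline fill: first packet needs 3·t_tx to clear all hops; remaining 33 packets each add one t_tx.
Total = (3+34-1)·t_tx + 3·t_prop = 36·0.0956175 + 3·0.00305 = 3.45 ms.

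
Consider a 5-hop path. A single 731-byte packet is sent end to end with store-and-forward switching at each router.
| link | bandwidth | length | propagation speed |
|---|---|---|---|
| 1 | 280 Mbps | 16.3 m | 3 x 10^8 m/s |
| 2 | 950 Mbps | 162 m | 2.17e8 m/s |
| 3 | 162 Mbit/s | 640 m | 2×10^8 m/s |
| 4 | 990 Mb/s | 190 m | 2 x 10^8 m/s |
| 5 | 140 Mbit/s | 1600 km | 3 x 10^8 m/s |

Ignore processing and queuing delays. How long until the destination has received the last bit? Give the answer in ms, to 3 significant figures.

L = 731 × 8 = 5848 bits.
Transmission delays (L/R per hop): 0.0208857, 0.00615579, 0.0360988, 0.00590707, 0.0417714 ms; sum = 0.110819 ms.
Propagation delays (d/s per hop): 5.43333e-05, 0.000746544, 0.0032, 0.00095, 5.33333 ms; sum = 5.33828 ms.
End-to-end = 5.45 ms.

5.45 ms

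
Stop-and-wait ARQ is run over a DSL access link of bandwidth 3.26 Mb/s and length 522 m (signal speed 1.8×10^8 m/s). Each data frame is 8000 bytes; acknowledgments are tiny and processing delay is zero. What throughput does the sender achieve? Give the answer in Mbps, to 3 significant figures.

3.26 Mbps

t_tx = L/R = 64000/3260000 = 0.0196319 s.
t_prop = 522/180000000 = 2.9e-06 s; RTT = 5.8e-06 s.
Cycle = t_tx + RTT = 0.0196377 s.
Throughput = L / cycle = 64000 / 0.0196377 = 3.26 Mbps.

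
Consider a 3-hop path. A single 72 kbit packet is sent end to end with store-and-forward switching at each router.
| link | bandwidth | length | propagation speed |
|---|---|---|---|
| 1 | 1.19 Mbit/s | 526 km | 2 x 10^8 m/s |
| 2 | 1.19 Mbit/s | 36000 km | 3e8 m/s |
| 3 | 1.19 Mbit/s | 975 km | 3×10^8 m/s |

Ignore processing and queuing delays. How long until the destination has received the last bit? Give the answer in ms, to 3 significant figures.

307 ms

L = 72000 bits.
Transmission delay per hop = L/R = 72000/1190000 = 60.5042 ms; 3 hops → 181.513 ms.
Propagation delays (d/s per hop): 2.63, 120, 3.25 ms; sum = 125.88 ms.
End-to-end = 307 ms.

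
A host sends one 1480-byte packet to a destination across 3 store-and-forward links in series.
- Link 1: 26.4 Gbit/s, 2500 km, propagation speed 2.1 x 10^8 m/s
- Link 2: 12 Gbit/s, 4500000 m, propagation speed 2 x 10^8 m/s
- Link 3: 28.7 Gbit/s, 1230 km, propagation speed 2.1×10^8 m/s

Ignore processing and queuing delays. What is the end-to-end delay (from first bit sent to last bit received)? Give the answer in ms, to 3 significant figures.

L = 1480 × 8 = 11840 bits.
Transmission delays (L/R per hop): 0.000448485, 0.000986667, 0.000412544 ms; sum = 0.0018477 ms.
Propagation delays (d/s per hop): 11.9048, 22.5, 5.85714 ms; sum = 40.2619 ms.
End-to-end = 40.3 ms.

40.3 ms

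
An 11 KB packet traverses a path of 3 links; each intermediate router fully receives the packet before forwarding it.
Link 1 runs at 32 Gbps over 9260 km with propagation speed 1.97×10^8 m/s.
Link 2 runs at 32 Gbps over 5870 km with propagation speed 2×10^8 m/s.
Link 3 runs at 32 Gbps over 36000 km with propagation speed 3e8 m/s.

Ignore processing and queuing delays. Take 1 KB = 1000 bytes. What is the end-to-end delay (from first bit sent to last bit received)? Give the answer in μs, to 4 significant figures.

L = 88000 bits.
Transmission delay per hop = L/R = 88000/32000000000 = 2.75 μs; 3 hops → 8.25 μs.
Propagation delays (d/s per hop): 47005.1, 29350, 120000 μs; sum = 196355 μs.
End-to-end = 196400 μs.

196400 μs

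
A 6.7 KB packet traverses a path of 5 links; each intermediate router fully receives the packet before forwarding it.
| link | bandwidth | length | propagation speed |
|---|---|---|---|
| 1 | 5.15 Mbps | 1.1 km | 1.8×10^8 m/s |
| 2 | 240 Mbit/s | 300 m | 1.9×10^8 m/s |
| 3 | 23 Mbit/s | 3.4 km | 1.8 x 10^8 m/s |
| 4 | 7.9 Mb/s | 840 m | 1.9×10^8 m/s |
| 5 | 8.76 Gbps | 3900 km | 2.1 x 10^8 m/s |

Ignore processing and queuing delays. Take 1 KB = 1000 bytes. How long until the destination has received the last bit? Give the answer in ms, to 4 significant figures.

L = 53600 bits.
Transmission delays (L/R per hop): 10.4078, 0.223333, 2.33043, 6.78481, 0.00611872 ms; sum = 19.7525 ms.
Propagation delays (d/s per hop): 0.00611111, 0.00157895, 0.0188889, 0.00442105, 18.5714 ms; sum = 18.6024 ms.
End-to-end = 38.35 ms.

38.35 ms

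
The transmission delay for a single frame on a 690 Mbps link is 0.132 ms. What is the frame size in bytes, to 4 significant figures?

L = R × t_tx = 690000000 b/s × 0.000132 s = 91080 bits.
In bytes: 91080 / 8 = 11390 bytes.

11390 bytes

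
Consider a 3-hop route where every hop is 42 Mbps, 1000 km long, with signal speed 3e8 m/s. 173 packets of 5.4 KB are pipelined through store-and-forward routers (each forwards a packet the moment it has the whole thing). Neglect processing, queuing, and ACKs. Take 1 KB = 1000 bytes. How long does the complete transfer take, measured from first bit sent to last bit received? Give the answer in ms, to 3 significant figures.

190 ms

Per-hop transmission t_tx = L/R = 43200/42000000 = 1.02857 ms.
Per-hop propagation t_prop = 1000000/300000000 = 3.33333 ms.
Pipeline fill: first packet needs 3·t_tx to clear all hops; remaining 172 packets each add one t_tx.
Total = (3+173-1)·t_tx + 3·t_prop = 175·1.02857 + 3·3.33333 = 190 ms.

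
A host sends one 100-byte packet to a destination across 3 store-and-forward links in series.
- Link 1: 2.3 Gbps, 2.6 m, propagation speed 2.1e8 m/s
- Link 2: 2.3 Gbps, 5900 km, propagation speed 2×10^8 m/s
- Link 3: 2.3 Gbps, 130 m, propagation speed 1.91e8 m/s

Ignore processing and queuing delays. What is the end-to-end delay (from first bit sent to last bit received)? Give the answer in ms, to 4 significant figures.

29.50 ms

L = 100 × 8 = 800 bits.
Transmission delay per hop = L/R = 800/2300000000 = 0.000347826 ms; 3 hops → 0.00104348 ms.
Propagation delays (d/s per hop): 1.2381e-05, 29.5, 0.000680628 ms; sum = 29.5007 ms.
End-to-end = 29.50 ms.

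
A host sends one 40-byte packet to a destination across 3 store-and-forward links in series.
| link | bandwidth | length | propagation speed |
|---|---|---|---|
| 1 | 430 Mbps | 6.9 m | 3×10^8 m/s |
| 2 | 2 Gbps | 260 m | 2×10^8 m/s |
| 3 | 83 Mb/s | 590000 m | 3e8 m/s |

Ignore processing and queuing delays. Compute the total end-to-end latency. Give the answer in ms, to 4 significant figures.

L = 40 × 8 = 320 bits.
Transmission delays (L/R per hop): 0.000744186, 0.00016, 0.00385542 ms; sum = 0.00475961 ms.
Propagation delays (d/s per hop): 2.3e-05, 0.0013, 1.96667 ms; sum = 1.96799 ms.
End-to-end = 1.973 ms.

1.973 ms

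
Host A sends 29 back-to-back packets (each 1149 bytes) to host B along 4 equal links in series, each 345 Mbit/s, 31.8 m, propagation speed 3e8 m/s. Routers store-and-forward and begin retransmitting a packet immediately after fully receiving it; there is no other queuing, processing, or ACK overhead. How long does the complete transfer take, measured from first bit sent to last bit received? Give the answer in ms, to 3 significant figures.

Per-hop transmission t_tx = L/R = 9192/345000000 = 0.0266435 ms.
Per-hop propagation t_prop = 31.8/300000000 = 0.000106 ms.
Pipeline fill: first packet needs 4·t_tx to clear all hops; remaining 28 packets each add one t_tx.
Total = (4+29-1)·t_tx + 4·t_prop = 32·0.0266435 + 4·0.000106 = 0.853 ms.

0.853 ms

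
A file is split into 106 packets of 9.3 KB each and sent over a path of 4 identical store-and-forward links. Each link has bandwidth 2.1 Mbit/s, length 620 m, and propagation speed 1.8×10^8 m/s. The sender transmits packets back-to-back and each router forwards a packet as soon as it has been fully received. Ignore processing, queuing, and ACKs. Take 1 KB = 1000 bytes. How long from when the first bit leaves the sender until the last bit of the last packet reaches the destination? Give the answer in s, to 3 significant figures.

Per-hop transmission t_tx = L/R = 74400/2100000 = 0.0354286 s.
Per-hop propagation t_prop = 620/180000000 = 3.44444e-06 s.
Pipeline fill: first packet needs 4·t_tx to clear all hops; remaining 105 packets each add one t_tx.
Total = (4+106-1)·t_tx + 4·t_prop = 109·0.0354286 + 4·3.44444e-06 = 3.86 s.

3.86 s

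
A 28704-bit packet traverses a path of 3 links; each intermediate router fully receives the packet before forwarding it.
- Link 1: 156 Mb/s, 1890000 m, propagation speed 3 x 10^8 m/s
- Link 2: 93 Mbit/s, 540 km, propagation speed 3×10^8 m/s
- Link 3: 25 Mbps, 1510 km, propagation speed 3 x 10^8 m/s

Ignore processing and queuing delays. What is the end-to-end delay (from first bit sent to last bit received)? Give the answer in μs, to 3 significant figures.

Transmission delays (L/R per hop): 184, 308.645, 1148.16 μs; sum = 1640.81 μs.
Propagation delays (d/s per hop): 6300, 1800, 5033.33 μs; sum = 13133.3 μs.
End-to-end = 14800 μs.

14800 μs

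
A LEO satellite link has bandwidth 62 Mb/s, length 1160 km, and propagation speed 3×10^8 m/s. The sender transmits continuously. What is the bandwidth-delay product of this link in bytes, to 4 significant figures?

29970 bytes

Propagation delay = 1160000 / 300000000 = 0.00386667 s.
BDP = R × t_prop = 62000000 × 0.00386667 = 239733 bits.
In bytes: 239733/8 = 29970 bytes.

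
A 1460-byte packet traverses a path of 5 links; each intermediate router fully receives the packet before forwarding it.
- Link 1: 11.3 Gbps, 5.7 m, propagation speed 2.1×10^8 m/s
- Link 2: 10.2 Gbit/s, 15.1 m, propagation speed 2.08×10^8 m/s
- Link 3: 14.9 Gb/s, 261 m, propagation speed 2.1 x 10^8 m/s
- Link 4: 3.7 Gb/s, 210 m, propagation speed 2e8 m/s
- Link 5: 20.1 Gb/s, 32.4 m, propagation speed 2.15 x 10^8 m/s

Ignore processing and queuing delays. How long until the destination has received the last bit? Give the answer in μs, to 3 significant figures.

9.24 μs

L = 1460 × 8 = 11680 bits.
Transmission delays (L/R per hop): 1.03363, 1.1451, 0.783893, 3.15676, 0.581095 μs; sum = 6.70047 μs.
Propagation delays (d/s per hop): 0.0271429, 0.0725962, 1.24286, 1.05, 0.150698 μs; sum = 2.54329 μs.
End-to-end = 9.24 μs.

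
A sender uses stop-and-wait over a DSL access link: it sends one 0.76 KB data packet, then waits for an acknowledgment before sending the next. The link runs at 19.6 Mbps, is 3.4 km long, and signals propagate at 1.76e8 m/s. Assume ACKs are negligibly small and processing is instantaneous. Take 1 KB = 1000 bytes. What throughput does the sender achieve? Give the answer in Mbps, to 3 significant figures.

17.4 Mbps

t_tx = L/R = 6080/19600000 = 0.000310204 s.
t_prop = 3400/176000000 = 1.93182e-05 s; RTT = 3.86364e-05 s.
Cycle = t_tx + RTT = 0.00034884 s.
Throughput = L / cycle = 6080 / 0.00034884 = 17.4 Mbps.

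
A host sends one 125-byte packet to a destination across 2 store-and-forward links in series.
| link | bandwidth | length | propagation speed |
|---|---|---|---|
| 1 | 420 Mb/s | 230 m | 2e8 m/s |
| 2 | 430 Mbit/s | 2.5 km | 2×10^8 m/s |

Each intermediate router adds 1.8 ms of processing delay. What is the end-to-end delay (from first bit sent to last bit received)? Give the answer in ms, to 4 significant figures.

1.818 ms

L = 125 × 8 = 1000 bits.
Transmission delays (L/R per hop): 0.00238095, 0.00232558 ms; sum = 0.00470653 ms.
Propagation delays (d/s per hop): 0.00115, 0.0125 ms; sum = 0.01365 ms.
Processing at 1 router(s): 1 × 1.8 ms = 1.8 ms.
End-to-end = 1.818 ms.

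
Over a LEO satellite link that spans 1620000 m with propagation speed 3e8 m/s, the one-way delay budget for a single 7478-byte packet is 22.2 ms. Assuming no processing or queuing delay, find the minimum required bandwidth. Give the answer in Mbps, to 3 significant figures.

L = 59824 bits.
Propagation delay = 1620000 / 300000000 = 5.4 ms.
Transmission budget = 22.2 − 5.4 = 16.8 ms.
R ≥ L / t_tx = 59824 bits / 0.0168 s = 3.56 Mbps.

3.56 Mbps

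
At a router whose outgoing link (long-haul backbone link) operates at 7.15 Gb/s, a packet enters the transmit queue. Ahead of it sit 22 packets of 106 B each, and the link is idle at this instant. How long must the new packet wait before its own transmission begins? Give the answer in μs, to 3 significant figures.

2.61 μs

Each queued packet: L/R = 848/7150000000 = 0.118601 μs.
22 queued → 2.60923 μs.
Queuing delay = 2.61 μs.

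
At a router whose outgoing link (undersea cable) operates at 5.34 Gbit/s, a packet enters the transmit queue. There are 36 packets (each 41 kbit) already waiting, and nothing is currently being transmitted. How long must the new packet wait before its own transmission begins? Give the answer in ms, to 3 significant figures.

0.276 ms

Each queued packet: L/R = 41000/5340000000 = 0.0076779 ms.
36 queued → 0.276404 ms.
Queuing delay = 0.276 ms.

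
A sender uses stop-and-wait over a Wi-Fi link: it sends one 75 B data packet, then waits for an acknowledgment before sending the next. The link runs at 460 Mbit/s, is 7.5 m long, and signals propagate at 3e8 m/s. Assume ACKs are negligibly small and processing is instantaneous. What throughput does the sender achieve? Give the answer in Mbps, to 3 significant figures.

t_tx = L/R = 600/460000000 = 1.30435e-06 s.
t_prop = 7.5/300000000 = 2.5e-08 s; RTT = 5e-08 s.
Cycle = t_tx + RTT = 1.35435e-06 s.
Throughput = L / cycle = 600 / 1.35435e-06 = 443 Mbps.

443 Mbps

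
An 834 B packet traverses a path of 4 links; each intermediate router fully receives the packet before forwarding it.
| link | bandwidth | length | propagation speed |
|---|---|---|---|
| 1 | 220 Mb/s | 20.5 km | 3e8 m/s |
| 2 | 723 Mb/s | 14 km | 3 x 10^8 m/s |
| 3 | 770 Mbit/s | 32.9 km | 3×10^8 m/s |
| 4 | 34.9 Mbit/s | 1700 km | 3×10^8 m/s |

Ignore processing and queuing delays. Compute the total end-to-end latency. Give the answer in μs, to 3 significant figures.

6130 μs

L = 834 × 8 = 6672 bits.
Transmission delays (L/R per hop): 30.3273, 9.22822, 8.66494, 191.175 μs; sum = 239.395 μs.
Propagation delays (d/s per hop): 68.3333, 46.6667, 109.667, 5666.67 μs; sum = 5891.33 μs.
End-to-end = 6130 μs.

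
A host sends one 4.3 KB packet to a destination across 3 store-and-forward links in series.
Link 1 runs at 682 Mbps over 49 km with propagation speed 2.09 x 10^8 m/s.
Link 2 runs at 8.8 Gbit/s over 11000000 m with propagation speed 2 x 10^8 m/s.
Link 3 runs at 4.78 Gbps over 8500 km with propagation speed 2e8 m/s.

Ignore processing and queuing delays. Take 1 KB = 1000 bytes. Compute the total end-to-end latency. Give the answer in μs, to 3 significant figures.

97800 μs

L = 34400 bits.
Transmission delays (L/R per hop): 50.4399, 3.90909, 7.19665 μs; sum = 61.5456 μs.
Propagation delays (d/s per hop): 234.45, 55000, 42500 μs; sum = 97734.4 μs.
End-to-end = 97800 μs.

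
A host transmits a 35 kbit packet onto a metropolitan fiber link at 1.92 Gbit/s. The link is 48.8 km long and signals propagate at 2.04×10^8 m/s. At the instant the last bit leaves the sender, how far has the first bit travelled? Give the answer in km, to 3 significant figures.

t_tx = L/R = 35000/1920000000 = 1.82292e-05 s.
Distance = s × t_tx = 204000000 × 1.82292e-05 = 3.72 km.

3.72 km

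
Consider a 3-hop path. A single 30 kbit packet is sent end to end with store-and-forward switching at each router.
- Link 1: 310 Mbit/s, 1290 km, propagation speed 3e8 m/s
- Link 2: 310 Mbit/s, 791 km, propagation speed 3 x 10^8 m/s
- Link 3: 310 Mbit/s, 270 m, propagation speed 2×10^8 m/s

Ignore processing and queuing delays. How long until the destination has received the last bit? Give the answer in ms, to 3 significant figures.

L = 30000 bits.
Transmission delay per hop = L/R = 30000/310000000 = 0.0967742 ms; 3 hops → 0.290323 ms.
Propagation delays (d/s per hop): 4.3, 2.63667, 0.00135 ms; sum = 6.93802 ms.
End-to-end = 7.23 ms.

7.23 ms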